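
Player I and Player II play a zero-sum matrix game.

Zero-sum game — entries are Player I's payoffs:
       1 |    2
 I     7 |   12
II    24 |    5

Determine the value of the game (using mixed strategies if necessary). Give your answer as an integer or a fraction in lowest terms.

Row minima are 7 and 5, so Player I's maximin is 7; column maxima are 24 and 12, so Player II's minimax is 12. These differ, so the equilibrium is in mixed strategies.
Let Player I play I with probability p. Player II is indifferent when 7p + 24(1−p) = 12p + 5(1−p), giving p = 19/24.
Let Player II play 1 with probability q. Player I is indifferent when 7q + 12(1−q) = 24q + 5(1−q), giving q = 7/24.
The value is 7·(7/24) + (12)·(17/24) = 253/24.

253/24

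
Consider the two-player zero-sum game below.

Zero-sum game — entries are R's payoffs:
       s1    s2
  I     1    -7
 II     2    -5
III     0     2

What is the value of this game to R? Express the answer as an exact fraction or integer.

Row I is strictly dominated by row II, so R never plays it.
The remaining 2×2 game on (II, III) × (s1, s2) has no saddle point. Let R play II with probability p; indifference gives 2p = −5p + 2(1−p), so p = 2/9.
Similarly C's optimal q on s1 is 7/9, and the value is 2·(7/9) + (-5)·(2/9) = 4/9.

4/9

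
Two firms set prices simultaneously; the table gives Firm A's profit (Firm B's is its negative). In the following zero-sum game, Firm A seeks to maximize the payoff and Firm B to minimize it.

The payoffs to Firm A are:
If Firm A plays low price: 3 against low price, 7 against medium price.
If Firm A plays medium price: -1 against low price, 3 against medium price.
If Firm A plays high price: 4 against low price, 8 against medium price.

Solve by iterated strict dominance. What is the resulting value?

4

Column medium price is strictly dominated by low price for Firm B (3<7, -1<3, 4<8); eliminate medium price.
Row low price is strictly dominated by row high price (4>3); eliminate low price.
Row medium price is strictly dominated by row high price (4>-1); eliminate medium price.
Only (high price, low price) remains, with payoff 4.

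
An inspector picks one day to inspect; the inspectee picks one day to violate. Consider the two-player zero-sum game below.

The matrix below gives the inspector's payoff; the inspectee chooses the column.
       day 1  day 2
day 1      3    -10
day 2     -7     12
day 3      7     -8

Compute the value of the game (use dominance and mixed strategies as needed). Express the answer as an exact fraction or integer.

Row day 1 is strictly dominated by row day 3, so the inspector never plays it.
The remaining 2×2 game on (day 2, day 3) × (day 1, day 2) has no saddle point. Let the inspector play day 2 with probability p; indifference gives −7p + 7(1−p) = 12p − 8(1−p), so p = 15/34.
Similarly the inspectee's optimal q on day 1 is 10/17, and the value is -7·(10/17) + (12)·(7/17) = 14/17.

14/17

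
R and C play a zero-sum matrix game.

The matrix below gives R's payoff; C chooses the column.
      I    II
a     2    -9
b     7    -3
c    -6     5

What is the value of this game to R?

Row a is strictly dominated by row b, so R never plays it.
The remaining 2×2 game on (b, c) × (I, II) has no saddle point. Let R play b with probability p; indifference gives 7p − 6(1−p) = −3p + 5(1−p), so p = 11/21.
Similarly C's optimal q on I is 8/21, and the value is 7·(8/21) + (-3)·(13/21) = 17/21.

17/21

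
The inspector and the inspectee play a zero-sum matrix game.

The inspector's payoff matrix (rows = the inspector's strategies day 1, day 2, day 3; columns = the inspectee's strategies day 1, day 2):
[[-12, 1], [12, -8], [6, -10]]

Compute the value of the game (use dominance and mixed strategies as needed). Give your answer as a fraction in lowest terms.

Row day 3 is strictly dominated by row day 2, so the inspector never plays it.
The remaining 2×2 game on (day 1, day 2) × (day 1, day 2) has no saddle point. Let the inspector play day 1 with probability p; indifference gives −12p + 12(1−p) = p − 8(1−p), so p = 20/33.
Similarly the inspectee's optimal q on day 1 is 3/11, and the value is -12·(3/11) + (1)·(8/11) = -28/11.

-28/11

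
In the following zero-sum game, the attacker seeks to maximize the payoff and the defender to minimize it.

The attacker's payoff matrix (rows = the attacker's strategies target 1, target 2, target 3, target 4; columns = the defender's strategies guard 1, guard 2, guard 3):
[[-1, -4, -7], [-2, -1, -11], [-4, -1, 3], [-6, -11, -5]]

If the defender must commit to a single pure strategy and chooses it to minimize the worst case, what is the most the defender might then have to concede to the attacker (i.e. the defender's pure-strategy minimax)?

The worst case (largest entry) in each column is guard 1: -1, guard 2: -1, guard 3: 3.
The best (smallest) of these is -1.

-1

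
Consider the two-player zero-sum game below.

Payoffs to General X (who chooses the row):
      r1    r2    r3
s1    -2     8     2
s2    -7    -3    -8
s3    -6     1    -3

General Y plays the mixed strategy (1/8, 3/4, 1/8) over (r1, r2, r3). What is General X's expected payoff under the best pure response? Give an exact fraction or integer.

6

s1: (-2)·(1/8) + (8)·(3/4) + (2)·(1/8) = 6.
s2: (-7)·(1/8) + (-3)·(3/4) + (-8)·(1/8) = -33/8.
s3: (-6)·(1/8) + (1)·(3/4) + (-3)·(1/8) = -3/8.
The best pure response is s1 with expected payoff 6.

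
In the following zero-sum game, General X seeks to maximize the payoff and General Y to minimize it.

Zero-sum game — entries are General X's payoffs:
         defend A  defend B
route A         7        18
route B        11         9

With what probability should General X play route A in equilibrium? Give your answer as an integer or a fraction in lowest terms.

Row minima are 7 and 9, so General X's maximin is 9; column maxima are 11 and 18, so General Y's minimax is 11. These differ, so the equilibrium is in mixed strategies.
Let General X play route A with probability p. General Y is indifferent when 7p + 11(1−p) = 18p + 9(1−p), giving p = 2/13.

2/13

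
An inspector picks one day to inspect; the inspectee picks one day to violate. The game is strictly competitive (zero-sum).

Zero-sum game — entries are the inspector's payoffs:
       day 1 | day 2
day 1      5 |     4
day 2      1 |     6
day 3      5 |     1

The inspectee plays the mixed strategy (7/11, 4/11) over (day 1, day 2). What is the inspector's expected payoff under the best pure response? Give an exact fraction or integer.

51/11

day 1: (5)·(7/11) + (4)·(4/11) = 51/11.
day 2: (1)·(7/11) + (6)·(4/11) = 31/11.
day 3: (5)·(7/11) + (1)·(4/11) = 39/11.
The best pure response is day 1 with expected payoff 51/11.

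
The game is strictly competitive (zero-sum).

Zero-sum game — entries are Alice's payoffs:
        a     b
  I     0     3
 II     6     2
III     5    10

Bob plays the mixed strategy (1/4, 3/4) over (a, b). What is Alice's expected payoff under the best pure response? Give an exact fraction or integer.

35/4

I: (0)·(1/4) + (3)·(3/4) = 9/4.
II: (6)·(1/4) + (2)·(3/4) = 3.
III: (5)·(1/4) + (10)·(3/4) = 35/4.
The best pure response is III with expected payoff 35/4.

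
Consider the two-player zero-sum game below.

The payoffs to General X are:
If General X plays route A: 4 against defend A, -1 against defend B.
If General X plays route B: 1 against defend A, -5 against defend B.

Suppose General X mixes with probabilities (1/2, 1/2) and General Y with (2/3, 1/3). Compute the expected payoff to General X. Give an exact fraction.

2/3

Against (2/3, 1/3), each row's expected payoff is route A: 7/3; route B: -1.
Taking the (1/2, 1/2)-weighted average: (1/2)·(7/3) + (1/2)·(-1) = 2/3.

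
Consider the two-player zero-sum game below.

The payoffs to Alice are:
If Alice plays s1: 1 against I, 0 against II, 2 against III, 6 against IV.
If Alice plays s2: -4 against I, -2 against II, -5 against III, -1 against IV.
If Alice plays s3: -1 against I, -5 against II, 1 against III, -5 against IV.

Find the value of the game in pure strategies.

0

Row minima: 0, -5, -5 → Alice's maximin is 0.
Column maxima: 1, 0, 2, 6 → Bob's minimax is 0.
They coincide at (s1, II), so the value is 0.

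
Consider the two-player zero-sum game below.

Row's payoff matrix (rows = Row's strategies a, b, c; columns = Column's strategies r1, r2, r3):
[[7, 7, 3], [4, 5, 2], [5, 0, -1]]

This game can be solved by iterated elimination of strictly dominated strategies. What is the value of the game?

Row c is strictly dominated by row a (7>5, 7>0, 3>-1); eliminate c.
Row b is strictly dominated by row a (7>4, 7>5, 3>2); eliminate b.
Column r2 is strictly dominated by r3 for Column (3<7); eliminate r2.
Column r1 is strictly dominated by r3 for Column (3<7); eliminate r1.
Only (a, r3) remains, with payoff 3.

3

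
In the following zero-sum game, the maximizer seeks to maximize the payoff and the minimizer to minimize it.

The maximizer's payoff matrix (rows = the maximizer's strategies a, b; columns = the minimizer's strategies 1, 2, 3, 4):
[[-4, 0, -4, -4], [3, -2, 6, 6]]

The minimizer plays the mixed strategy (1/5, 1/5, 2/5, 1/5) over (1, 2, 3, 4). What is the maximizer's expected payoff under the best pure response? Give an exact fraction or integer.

a: (-4)·(1/5) + (0)·(1/5) + (-4)·(2/5) + (-4)·(1/5) = -16/5.
b: (3)·(1/5) + (-2)·(1/5) + (6)·(2/5) + (6)·(1/5) = 19/5.
The best pure response is b with expected payoff 19/5.

19/5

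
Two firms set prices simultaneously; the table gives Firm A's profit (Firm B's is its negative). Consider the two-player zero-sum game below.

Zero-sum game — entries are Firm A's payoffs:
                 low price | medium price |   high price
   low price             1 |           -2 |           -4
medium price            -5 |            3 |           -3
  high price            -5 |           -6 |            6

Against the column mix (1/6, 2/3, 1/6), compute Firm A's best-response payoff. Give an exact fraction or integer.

low price: (1)·(1/6) + (-2)·(2/3) + (-4)·(1/6) = -11/6.
medium price: (-5)·(1/6) + (3)·(2/3) + (-3)·(1/6) = 2/3.
high price: (-5)·(1/6) + (-6)·(2/3) + (6)·(1/6) = -23/6.
The best pure response is medium price with expected payoff 2/3.

2/3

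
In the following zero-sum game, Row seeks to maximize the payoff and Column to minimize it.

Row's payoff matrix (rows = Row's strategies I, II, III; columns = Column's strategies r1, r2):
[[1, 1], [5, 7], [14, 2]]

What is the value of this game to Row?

44/7

Row I is strictly dominated by row II, so Row never plays it.
The remaining 2×2 game on (II, III) × (r1, r2) has no saddle point. Let Row play II with probability p; indifference gives 5p + 14(1−p) = 7p + 2(1−p), so p = 6/7.
Similarly Column's optimal q on r1 is 5/14, and the value is 5·(5/14) + (7)·(9/14) = 44/7.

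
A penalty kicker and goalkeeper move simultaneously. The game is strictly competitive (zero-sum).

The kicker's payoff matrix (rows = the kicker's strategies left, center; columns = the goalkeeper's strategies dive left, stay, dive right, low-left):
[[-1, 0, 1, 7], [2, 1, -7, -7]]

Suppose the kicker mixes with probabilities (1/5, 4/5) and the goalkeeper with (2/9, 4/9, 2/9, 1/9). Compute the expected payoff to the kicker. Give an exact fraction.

Against (2/9, 4/9, 2/9, 1/9), each row's expected payoff is left: 7/9; center: -13/9.
Taking the (1/5, 4/5)-weighted average: (1/5)·(7/9) + (4/5)·(-13/9) = -1.

-1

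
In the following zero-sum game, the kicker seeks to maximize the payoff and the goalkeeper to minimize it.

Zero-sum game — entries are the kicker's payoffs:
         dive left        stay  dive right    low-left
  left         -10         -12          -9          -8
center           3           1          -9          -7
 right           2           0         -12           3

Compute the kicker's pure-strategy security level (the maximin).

The worst-case payoff for each row is left: -12, center: -9, right: -12.
The best of these is -9.

-9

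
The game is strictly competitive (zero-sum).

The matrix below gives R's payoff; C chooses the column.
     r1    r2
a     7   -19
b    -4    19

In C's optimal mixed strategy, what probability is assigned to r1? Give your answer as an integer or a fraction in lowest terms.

38/49

Row minima are -19 and -4, so R's maximin is -4; column maxima are 7 and 19, so C's minimax is 7. These differ, so the equilibrium is in mixed strategies.
Let C play r1 with probability q. R is indifferent when 7q − 19(1−q) = −4q + 19(1−q), giving q = 38/49.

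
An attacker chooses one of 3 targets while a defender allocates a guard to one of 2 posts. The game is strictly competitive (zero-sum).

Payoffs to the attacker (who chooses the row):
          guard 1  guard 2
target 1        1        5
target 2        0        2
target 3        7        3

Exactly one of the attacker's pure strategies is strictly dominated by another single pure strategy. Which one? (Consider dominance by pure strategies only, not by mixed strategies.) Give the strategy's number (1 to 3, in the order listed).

2

Compare target 2 with target 1: 1 > 0, 5 > 2.
So target 1 strictly dominates target 2 for the attacker; target 2 is strictly dominated.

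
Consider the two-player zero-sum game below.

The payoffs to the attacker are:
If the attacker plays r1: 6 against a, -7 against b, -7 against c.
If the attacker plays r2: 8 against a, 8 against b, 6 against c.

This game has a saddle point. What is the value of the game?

6

Row minima: -7, 6 → the attacker's maximin is 6.
Column maxima: 8, 8, 6 → the defender's minimax is 6.
They coincide at (r2, c), so the value is 6.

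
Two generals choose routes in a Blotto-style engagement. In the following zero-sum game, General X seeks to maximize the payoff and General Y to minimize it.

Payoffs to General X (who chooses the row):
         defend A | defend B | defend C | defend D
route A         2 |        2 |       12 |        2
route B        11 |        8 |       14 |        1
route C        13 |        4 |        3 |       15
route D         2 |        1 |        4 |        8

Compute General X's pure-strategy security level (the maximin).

The worst-case payoff for each row is route A: 2, route B: 1, route C: 3, route D: 1.
The best of these is 3.

3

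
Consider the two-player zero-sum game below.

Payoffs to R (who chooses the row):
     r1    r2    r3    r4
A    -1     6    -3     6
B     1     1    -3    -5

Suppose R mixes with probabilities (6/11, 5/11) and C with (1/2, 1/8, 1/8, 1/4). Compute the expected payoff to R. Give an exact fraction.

Against (1/2, 1/8, 1/8, 1/4), each row's expected payoff is A: 11/8; B: -1.
Taking the (6/11, 5/11)-weighted average: (6/11)·(11/8) + (5/11)·(-1) = 13/44.

13/44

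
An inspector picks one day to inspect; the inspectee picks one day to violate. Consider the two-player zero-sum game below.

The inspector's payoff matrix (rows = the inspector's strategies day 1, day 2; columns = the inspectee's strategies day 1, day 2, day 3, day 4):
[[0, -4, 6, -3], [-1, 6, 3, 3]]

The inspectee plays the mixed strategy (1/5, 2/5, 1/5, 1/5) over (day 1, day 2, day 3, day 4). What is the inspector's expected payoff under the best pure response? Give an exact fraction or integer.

17/5

day 1: (0)·(1/5) + (-4)·(2/5) + (6)·(1/5) + (-3)·(1/5) = -1.
day 2: (-1)·(1/5) + (6)·(2/5) + (3)·(1/5) + (3)·(1/5) = 17/5.
The best pure response is day 2 with expected payoff 17/5.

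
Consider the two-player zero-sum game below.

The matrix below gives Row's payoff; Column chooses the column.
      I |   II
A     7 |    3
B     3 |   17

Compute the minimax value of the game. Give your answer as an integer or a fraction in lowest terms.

55/9

Row minima are 3 and 3, so Row's maximin is 3; column maxima are 7 and 17, so Column's minimax is 7. These differ, so the equilibrium is in mixed strategies.
Let Row play A with probability p. Column is indifferent when 7p + 3(1−p) = 3p + 17(1−p), giving p = 7/9.
Let Column play I with probability q. Row is indifferent when 7q + 3(1−q) = 3q + 17(1−q), giving q = 7/9.
The value is 7·(7/9) + (3)·(2/9) = 55/9.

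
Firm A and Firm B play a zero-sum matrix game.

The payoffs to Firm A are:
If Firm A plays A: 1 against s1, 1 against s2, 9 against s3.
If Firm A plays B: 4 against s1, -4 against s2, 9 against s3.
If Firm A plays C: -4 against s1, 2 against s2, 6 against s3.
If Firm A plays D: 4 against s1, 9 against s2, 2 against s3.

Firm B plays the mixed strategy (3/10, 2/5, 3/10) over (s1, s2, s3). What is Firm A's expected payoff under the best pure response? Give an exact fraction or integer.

A: (1)·(3/10) + (1)·(2/5) + (9)·(3/10) = 17/5.
B: (4)·(3/10) + (-4)·(2/5) + (9)·(3/10) = 23/10.
C: (-4)·(3/10) + (2)·(2/5) + (6)·(3/10) = 7/5.
D: (4)·(3/10) + (9)·(2/5) + (2)·(3/10) = 27/5.
The best pure response is D with expected payoff 27/5.

27/5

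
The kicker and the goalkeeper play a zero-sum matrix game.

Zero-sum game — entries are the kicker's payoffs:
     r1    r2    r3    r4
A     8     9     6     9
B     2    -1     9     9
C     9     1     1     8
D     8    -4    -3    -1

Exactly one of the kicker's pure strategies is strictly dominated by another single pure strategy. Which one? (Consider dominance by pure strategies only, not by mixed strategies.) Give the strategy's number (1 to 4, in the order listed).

Compare D with C: 9 > 8, 1 > -4, 1 > -3, 8 > -1.
So C strictly dominates D for the kicker; D is strictly dominated.

4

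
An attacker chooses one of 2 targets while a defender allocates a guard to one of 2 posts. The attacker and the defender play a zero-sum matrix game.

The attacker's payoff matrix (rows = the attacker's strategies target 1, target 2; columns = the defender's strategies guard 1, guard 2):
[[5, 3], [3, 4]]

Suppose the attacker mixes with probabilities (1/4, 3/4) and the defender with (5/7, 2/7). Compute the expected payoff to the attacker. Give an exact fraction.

25/7

Against (5/7, 2/7), each row's expected payoff is target 1: 31/7; target 2: 23/7.
Taking the (1/4, 3/4)-weighted average: (1/4)·(31/7) + (3/4)·(23/7) = 25/7.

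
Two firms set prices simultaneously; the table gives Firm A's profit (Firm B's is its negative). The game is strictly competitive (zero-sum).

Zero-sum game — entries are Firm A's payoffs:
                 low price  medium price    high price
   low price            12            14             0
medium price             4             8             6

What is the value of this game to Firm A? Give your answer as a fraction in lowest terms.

Column medium price is strictly dominated by low price for Firm B (it gives Firm A more in every row).
The remaining 2×2 game on (low price, medium price) × (low price, high price) has no saddle point. Let Firm A play low price with probability p; indifference gives 12p + 4(1−p) = 6(1−p), so p = 1/7.
Similarly Firm B's optimal q on low price is 3/7, and the value is 12·(3/7) + (0)·(4/7) = 36/7.

36/7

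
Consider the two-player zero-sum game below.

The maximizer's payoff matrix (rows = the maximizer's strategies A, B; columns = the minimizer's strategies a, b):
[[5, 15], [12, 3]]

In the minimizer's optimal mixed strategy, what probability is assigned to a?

Row minima are 5 and 3, so the maximizer's maximin is 5; column maxima are 12 and 15, so the minimizer's minimax is 12. These differ, so the equilibrium is in mixed strategies.
Let the minimizer play a with probability q. The maximizer is indifferent when 5q + 15(1−q) = 12q + 3(1−q), giving q = 12/19.

12/19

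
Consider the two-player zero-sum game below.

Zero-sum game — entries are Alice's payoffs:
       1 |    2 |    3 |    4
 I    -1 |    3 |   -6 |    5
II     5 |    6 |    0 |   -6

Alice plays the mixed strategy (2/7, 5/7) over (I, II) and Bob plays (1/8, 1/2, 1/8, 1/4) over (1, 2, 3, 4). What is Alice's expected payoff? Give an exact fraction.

Against (1/8, 1/2, 1/8, 1/4), each row's expected payoff is I: 15/8; II: 17/8.
Taking the (2/7, 5/7)-weighted average: (2/7)·(15/8) + (5/7)·(17/8) = 115/56.

115/56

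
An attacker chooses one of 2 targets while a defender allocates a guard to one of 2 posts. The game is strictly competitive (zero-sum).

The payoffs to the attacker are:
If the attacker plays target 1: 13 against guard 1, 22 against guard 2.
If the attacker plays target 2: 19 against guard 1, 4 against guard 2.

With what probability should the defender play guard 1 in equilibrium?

Row minima are 13 and 4, so the attacker's maximin is 13; column maxima are 19 and 22, so the defender's minimax is 19. These differ, so the equilibrium is in mixed strategies.
Let the defender play guard 1 with probability q. The attacker is indifferent when 13q + 22(1−q) = 19q + 4(1−q), giving q = 3/4.

3/4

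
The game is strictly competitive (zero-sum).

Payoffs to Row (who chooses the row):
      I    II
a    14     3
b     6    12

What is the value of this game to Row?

Row minima are 3 and 6, so Row's maximin is 6; column maxima are 14 and 12, so Column's minimax is 12. These differ, so the equilibrium is in mixed strategies.
Let Row play a with probability p. Column is indifferent when 14p + 6(1−p) = 3p + 12(1−p), giving p = 6/17.
Let Column play I with probability q. Row is indifferent when 14q + 3(1−q) = 6q + 12(1−q), giving q = 9/17.
The value is 14·(9/17) + (3)·(8/17) = 150/17.

150/17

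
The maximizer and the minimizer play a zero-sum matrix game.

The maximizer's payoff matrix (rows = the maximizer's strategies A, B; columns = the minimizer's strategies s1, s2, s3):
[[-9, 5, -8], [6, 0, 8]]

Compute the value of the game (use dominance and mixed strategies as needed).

3/2

Column s3 is strictly dominated by s1 for the minimizer (it gives the maximizer more in every row).
The remaining 2×2 game on (A, B) × (s1, s2) has no saddle point. Let the maximizer play A with probability p; indifference gives −9p + 6(1−p) = 5p, so p = 3/10.
Similarly the minimizer's optimal q on s1 is 1/4, and the value is -9·(1/4) + (5)·(3/4) = 3/2.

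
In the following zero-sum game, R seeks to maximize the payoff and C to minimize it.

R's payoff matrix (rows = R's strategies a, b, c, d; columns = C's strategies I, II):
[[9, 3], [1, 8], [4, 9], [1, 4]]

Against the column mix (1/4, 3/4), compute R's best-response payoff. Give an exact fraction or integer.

a: (9)·(1/4) + (3)·(3/4) = 9/2.
b: (1)·(1/4) + (8)·(3/4) = 25/4.
c: (4)·(1/4) + (9)·(3/4) = 31/4.
d: (1)·(1/4) + (4)·(3/4) = 13/4.
The best pure response is c with expected payoff 31/4.

31/4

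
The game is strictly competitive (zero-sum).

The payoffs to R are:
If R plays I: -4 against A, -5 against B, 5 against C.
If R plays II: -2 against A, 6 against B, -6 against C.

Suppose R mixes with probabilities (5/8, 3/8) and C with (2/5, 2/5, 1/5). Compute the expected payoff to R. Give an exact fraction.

-59/40

Against (2/5, 2/5, 1/5), each row's expected payoff is I: -13/5; II: 2/5.
Taking the (5/8, 3/8)-weighted average: (5/8)·(-13/5) + (3/8)·(2/5) = -59/40.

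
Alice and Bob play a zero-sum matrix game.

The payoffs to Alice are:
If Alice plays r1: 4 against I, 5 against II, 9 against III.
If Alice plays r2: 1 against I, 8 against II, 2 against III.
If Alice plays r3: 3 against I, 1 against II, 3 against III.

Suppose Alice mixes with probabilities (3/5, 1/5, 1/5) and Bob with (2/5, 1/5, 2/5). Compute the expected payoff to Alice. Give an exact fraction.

Against (2/5, 1/5, 2/5), each row's expected payoff is r1: 31/5; r2: 14/5; r3: 13/5.
Taking the (3/5, 1/5, 1/5)-weighted average: (3/5)·(31/5) + (1/5)·(14/5) + (1/5)·(13/5) = 24/5.

24/5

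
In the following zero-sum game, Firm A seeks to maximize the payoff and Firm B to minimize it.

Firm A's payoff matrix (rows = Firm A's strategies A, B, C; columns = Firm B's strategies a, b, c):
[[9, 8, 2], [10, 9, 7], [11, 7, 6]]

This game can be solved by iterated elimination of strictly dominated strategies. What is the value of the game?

Column b is strictly dominated by c for Firm B (2<8, 7<9, 6<7); eliminate b.
Column a is strictly dominated by c for Firm B (2<9, 7<10, 6<11); eliminate a.
Row C is strictly dominated by row B (7>6); eliminate C.
Row A is strictly dominated by row B (7>2); eliminate A.
Only (B, c) remains, with payoff 7.

7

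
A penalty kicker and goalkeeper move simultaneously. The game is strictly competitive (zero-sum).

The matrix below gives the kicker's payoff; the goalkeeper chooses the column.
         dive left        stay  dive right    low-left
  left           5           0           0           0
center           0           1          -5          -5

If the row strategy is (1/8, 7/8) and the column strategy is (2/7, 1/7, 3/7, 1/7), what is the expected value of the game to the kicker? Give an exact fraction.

-123/56

Against (2/7, 1/7, 3/7, 1/7), each row's expected payoff is left: 10/7; center: -19/7.
Taking the (1/8, 7/8)-weighted average: (1/8)·(10/7) + (7/8)·(-19/7) = -123/56.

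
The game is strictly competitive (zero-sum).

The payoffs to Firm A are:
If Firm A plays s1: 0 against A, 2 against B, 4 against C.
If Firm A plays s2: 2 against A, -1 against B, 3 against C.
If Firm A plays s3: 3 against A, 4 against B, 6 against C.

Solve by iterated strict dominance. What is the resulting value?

Row s1 is strictly dominated by row s3 (3>0, 4>2, 6>4); eliminate s1.
Column C is strictly dominated by A for Firm B (2<3, 3<6); eliminate C.
Row s2 is strictly dominated by row s3 (3>2, 4>-1); eliminate s2.
Column B is strictly dominated by A for Firm B (3<4); eliminate B.
Only (s3, A) remains, with payoff 3.

3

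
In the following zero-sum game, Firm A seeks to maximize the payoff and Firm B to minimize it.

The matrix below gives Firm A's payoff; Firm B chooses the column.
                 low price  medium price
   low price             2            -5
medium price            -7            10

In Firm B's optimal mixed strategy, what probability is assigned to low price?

5/8

Row minima are -5 and -7, so Firm A's maximin is -5; column maxima are 2 and 10, so Firm B's minimax is 2. These differ, so the equilibrium is in mixed strategies.
Let Firm B play low price with probability q. Firm A is indifferent when 2q − 5(1−q) = −7q + 10(1−q), giving q = 5/8.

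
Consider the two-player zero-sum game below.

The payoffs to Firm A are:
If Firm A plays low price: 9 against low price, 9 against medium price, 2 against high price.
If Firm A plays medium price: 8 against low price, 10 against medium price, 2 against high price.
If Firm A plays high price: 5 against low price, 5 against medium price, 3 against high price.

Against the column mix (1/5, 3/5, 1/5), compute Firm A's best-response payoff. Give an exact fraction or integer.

8

low price: (9)·(1/5) + (9)·(3/5) + (2)·(1/5) = 38/5.
medium price: (8)·(1/5) + (10)·(3/5) + (2)·(1/5) = 8.
high price: (5)·(1/5) + (5)·(3/5) + (3)·(1/5) = 23/5.
The best pure response is medium price with expected payoff 8.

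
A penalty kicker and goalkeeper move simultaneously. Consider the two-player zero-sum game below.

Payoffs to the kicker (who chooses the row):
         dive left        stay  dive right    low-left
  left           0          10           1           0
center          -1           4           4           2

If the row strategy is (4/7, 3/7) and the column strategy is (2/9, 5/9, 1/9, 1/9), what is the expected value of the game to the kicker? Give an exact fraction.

92/21

Against (2/9, 5/9, 1/9, 1/9), each row's expected payoff is left: 17/3; center: 8/3.
Taking the (4/7, 3/7)-weighted average: (4/7)·(17/3) + (3/7)·(8/3) = 92/21.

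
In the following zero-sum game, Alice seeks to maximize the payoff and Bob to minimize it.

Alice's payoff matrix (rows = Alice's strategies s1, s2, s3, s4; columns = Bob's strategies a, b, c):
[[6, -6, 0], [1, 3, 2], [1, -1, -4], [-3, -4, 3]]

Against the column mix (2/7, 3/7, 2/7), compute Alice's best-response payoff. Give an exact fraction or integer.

15/7

s1: (6)·(2/7) + (-6)·(3/7) + (0)·(2/7) = -6/7.
s2: (1)·(2/7) + (3)·(3/7) + (2)·(2/7) = 15/7.
s3: (1)·(2/7) + (-1)·(3/7) + (-4)·(2/7) = -9/7.
s4: (-3)·(2/7) + (-4)·(3/7) + (3)·(2/7) = -12/7.
The best pure response is s2 with expected payoff 15/7.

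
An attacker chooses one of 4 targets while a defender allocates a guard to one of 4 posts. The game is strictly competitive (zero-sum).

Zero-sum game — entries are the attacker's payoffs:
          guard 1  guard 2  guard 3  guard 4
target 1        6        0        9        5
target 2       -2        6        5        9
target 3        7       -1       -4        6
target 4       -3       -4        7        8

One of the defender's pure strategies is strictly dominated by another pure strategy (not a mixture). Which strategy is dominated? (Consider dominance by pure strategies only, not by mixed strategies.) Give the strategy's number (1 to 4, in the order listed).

4

The defender prefers columns that give the attacker less. Compare guard 4 with guard 2: 0 < 5, 6 < 9, -1 < 6, -4 < 8.
So guard 2 strictly dominates guard 4 for the defender; guard 4 is strictly dominated.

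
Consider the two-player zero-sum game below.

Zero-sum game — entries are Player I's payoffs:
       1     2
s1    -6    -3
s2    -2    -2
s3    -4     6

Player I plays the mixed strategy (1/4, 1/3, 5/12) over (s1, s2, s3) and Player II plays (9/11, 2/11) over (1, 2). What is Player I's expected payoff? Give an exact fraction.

-97/33

Against (9/11, 2/11), each row's expected payoff is s1: -60/11; s2: -2; s3: -24/11.
Taking the (1/4, 1/3, 5/12)-weighted average: (1/4)·(-60/11) + (1/3)·(-2) + (5/12)·(-24/11) = -97/33.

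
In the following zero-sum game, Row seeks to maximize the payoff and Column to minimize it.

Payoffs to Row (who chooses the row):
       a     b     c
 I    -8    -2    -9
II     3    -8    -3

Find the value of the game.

-11/2

Column a is strictly dominated by c for Column (it gives Row more in every row).
The remaining 2×2 game on (I, II) × (b, c) has no saddle point. Let Row play I with probability p; indifference gives −2p − 8(1−p) = −9p − 3(1−p), so p = 5/12.
Similarly Column's optimal q on b is 1/2, and the value is -2·(1/2) + (-9)·(1/2) = -11/2.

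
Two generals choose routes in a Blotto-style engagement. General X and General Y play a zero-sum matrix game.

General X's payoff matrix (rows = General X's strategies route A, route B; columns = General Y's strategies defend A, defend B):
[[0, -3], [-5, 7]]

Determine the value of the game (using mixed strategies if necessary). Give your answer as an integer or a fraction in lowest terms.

-1

Row minima are -3 and -5, so General X's maximin is -3; column maxima are 0 and 7, so General Y's minimax is 0. These differ, so the equilibrium is in mixed strategies.
Let General X play route A with probability p. General Y is indifferent when −5(1−p) = −3p + 7(1−p), giving p = 4/5.
Let General Y play defend A with probability q. General X is indifferent when −3(1−q) = −5q + 7(1−q), giving q = 2/3.
The value is 0·(2/3) + (-3)·(1/3) = -1.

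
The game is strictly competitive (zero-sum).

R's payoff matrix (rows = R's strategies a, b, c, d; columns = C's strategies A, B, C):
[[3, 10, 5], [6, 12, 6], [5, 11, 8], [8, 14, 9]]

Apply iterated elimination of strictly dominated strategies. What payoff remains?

8

Column B is strictly dominated by A for C (3<10, 6<12, 5<11, 8<14); eliminate B.
Row c is strictly dominated by row d (8>5, 9>8); eliminate c.
Row b is strictly dominated by row d (8>6, 9>6); eliminate b.
Column C is strictly dominated by A for C (3<5, 8<9); eliminate C.
Row a is strictly dominated by row d (8>3); eliminate a.
Only (d, A) remains, with payoff 8.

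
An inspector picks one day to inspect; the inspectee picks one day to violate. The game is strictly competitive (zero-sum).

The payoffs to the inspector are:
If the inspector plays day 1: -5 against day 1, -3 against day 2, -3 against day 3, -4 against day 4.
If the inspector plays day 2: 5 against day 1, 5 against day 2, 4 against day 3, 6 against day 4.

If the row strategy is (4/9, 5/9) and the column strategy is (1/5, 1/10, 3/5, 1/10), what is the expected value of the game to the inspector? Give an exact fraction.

17/18

Against (1/5, 1/10, 3/5, 1/10), each row's expected payoff is day 1: -7/2; day 2: 9/2.
Taking the (4/9, 5/9)-weighted average: (4/9)·(-7/2) + (5/9)·(9/2) = 17/18.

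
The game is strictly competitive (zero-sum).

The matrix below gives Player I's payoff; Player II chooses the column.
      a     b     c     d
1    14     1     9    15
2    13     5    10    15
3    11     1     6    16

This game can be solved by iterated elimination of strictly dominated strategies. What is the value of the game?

Column d is strictly dominated by a for Player II (14<15, 13<15, 11<16); eliminate d.
Row 3 is strictly dominated by row 2 (13>11, 5>1, 10>6); eliminate 3.
Column a is strictly dominated by b for Player II (1<14, 5<13); eliminate a.
Column c is strictly dominated by b for Player II (1<9, 5<10); eliminate c.
Row 1 is strictly dominated by row 2 (5>1); eliminate 1.
Only (2, b) remains, with payoff 5.

5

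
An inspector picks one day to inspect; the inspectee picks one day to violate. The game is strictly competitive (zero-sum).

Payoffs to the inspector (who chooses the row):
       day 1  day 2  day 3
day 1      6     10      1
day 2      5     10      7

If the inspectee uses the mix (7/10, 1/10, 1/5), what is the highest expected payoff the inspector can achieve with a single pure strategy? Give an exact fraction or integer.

59/10

day 1: (6)·(7/10) + (10)·(1/10) + (1)·(1/5) = 27/5.
day 2: (5)·(7/10) + (10)·(1/10) + (7)·(1/5) = 59/10.
The best pure response is day 2 with expected payoff 59/10.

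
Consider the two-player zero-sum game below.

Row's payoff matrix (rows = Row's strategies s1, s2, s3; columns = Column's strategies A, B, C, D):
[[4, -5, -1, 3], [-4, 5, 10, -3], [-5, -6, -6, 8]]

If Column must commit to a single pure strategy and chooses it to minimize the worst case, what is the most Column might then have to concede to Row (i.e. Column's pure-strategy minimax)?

The worst case (largest entry) in each column is A: 4, B: 5, C: 10, D: 8.
The best (smallest) of these is 4.

4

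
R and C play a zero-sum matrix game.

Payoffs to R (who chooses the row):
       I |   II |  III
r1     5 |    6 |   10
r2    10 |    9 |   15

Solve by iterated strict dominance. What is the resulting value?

Row r1 is strictly dominated by row r2 (10>5, 9>6, 15>10); eliminate r1.
Column III is strictly dominated by I for C (10<15); eliminate III.
Column I is strictly dominated by II for C (9<10); eliminate I.
Only (r2, II) remains, with payoff 9.

9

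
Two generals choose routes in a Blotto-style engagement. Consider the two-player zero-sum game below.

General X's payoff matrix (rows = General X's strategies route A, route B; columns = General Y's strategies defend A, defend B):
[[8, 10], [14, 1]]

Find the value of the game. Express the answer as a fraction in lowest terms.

Row minima are 8 and 1, so General X's maximin is 8; column maxima are 14 and 10, so General Y's minimax is 10. These differ, so the equilibrium is in mixed strategies.
Let General X play route A with probability p. General Y is indifferent when 8p + 14(1−p) = 10p + (1−p), giving p = 13/15.
Let General Y play defend A with probability q. General X is indifferent when 8q + 10(1−q) = 14q + (1−q), giving q = 3/5.
The value is 8·(3/5) + (10)·(2/5) = 44/5.

44/5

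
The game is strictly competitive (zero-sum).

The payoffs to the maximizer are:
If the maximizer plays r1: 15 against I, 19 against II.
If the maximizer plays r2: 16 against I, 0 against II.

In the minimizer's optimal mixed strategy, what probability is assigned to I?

Row minima are 15 and 0, so the maximizer's maximin is 15; column maxima are 16 and 19, so the minimizer's minimax is 16. These differ, so the equilibrium is in mixed strategies.
Let the minimizer play I with probability q. The maximizer is indifferent when 15q + 19(1−q) = 16q, giving q = 19/20.

19/20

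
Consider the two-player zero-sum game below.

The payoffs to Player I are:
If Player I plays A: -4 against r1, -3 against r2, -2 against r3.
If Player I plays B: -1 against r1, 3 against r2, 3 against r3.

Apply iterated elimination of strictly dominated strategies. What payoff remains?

Column r2 is strictly dominated by r1 for Player II (-4<-3, -1<3); eliminate r2.
Row A is strictly dominated by row B (-1>-4, 3>-2); eliminate A.
Column r3 is strictly dominated by r1 for Player II (-1<3); eliminate r3.
Only (B, r1) remains, with payoff -1.

-1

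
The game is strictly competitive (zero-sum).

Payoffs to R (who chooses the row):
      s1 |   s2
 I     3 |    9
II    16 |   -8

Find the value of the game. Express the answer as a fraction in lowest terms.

28/5

Row minima are 3 and -8, so R's maximin is 3; column maxima are 16 and 9, so C's minimax is 9. These differ, so the equilibrium is in mixed strategies.
Let R play I with probability p. C is indifferent when 3p + 16(1−p) = 9p − 8(1−p), giving p = 4/5.
Let C play s1 with probability q. R is indifferent when 3q + 9(1−q) = 16q − 8(1−q), giving q = 17/30.
The value is 3·(17/30) + (9)·(13/30) = 28/5.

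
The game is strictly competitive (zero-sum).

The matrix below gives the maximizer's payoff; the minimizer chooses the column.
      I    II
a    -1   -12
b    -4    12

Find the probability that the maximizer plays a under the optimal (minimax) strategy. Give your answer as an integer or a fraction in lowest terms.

16/27

Row minima are -12 and -4, so the maximizer's maximin is -4; column maxima are -1 and 12, so the minimizer's minimax is -1. These differ, so the equilibrium is in mixed strategies.
Let the maximizer play a with probability p. The minimizer is indifferent when −p − 4(1−p) = −12p + 12(1−p), giving p = 16/27.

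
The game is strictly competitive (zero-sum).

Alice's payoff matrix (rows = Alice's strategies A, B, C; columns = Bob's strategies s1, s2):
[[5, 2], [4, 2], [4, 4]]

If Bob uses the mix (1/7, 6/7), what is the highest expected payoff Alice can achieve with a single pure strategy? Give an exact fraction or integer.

A: (5)·(1/7) + (2)·(6/7) = 17/7.
B: (4)·(1/7) + (2)·(6/7) = 16/7.
C: (4)·(1/7) + (4)·(6/7) = 4.
The best pure response is C with expected payoff 4.

4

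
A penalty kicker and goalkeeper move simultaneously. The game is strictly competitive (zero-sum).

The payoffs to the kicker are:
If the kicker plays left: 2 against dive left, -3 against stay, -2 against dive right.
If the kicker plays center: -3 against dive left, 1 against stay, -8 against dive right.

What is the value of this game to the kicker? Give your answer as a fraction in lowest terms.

-13/5

Column dive left is strictly dominated by dive right for the goalkeeper (it gives the kicker more in every row).
The remaining 2×2 game on (left, center) × (stay, dive right) has no saddle point. Let the kicker play left with probability p; indifference gives −3p + (1−p) = −2p − 8(1−p), so p = 9/10.
Similarly the goalkeeper's optimal q on stay is 3/5, and the value is -3·(3/5) + (-2)·(2/5) = -13/5.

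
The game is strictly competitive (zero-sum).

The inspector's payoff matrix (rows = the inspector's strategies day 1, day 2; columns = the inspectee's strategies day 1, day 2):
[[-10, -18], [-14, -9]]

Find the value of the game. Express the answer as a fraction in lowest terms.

Row minima are -18 and -14, so the inspector's maximin is -14; column maxima are -10 and -9, so the inspectee's minimax is -10. These differ, so the equilibrium is in mixed strategies.
Let the inspector play day 1 with probability p. The inspectee is indifferent when −10p − 14(1−p) = −18p − 9(1−p), giving p = 5/13.
Let the inspectee play day 1 with probability q. The inspector is indifferent when −10q − 18(1−q) = −14q − 9(1−q), giving q = 9/13.
The value is -10·(9/13) + (-18)·(4/13) = -162/13.

-162/13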